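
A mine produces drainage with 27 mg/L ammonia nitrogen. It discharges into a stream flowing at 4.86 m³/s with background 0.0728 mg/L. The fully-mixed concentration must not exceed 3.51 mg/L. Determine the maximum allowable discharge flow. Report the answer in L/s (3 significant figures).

Mass balance at complete mixing: C_std·(Q_w + Q_r) = Q_w·C_e + Q_r·C_b.
Rearranging, Q_w = Q_r·(C_std − C_b)/(C_e − C_std) = 4.86·(3.51 − 0.0728) / (27 − 3.51) = 0.7111 m³/s.
= 711.1 L/s.

711 L/s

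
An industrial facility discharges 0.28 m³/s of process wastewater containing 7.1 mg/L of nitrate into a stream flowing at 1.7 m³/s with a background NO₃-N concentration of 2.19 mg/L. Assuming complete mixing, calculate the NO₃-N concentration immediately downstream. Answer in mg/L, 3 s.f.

2.88 mg/L

Conservation of mass across the mixing zone: C = (0.28·7.1 + 1.7·2.19) / (0.28 + 1.7) = 5.711/1.98 = 2.884 mg/L.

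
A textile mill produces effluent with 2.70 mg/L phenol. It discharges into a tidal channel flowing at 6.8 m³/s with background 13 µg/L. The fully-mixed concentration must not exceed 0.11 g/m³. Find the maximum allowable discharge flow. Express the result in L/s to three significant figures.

13 µg/L = 0.013 mg/L.
Mass balance at complete mixing: C_std·(Q_w + Q_r) = Q_w·C_e + Q_r·C_b.
Rearranging, Q_w = Q_r·(C_std − C_b)/(C_e − C_std) = 6.8·(0.11 − 0.013) / (2.7 − 0.11) = 0.2547 m³/s.
= 254.7 L/s.

255 L/s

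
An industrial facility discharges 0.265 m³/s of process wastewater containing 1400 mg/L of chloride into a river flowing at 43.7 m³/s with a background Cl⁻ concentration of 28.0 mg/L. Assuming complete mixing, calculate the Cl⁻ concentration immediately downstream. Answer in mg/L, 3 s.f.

36.3 mg/L

Flow-weighted mixing gives C = (0.265·1400 + 43.7·28) / (0.265 + 43.7) = 1595/43.97 = 36.27 mg/L.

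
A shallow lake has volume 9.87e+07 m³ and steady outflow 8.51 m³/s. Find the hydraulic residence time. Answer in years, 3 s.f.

0.368 yr

Q = 8.51 m³/s × 3.156e+07 s/yr = 2.686e+08 m³/yr.
Hydraulic residence time τ = V/Q = 9.87e+07/2.686e+08 = 0.3675 yr.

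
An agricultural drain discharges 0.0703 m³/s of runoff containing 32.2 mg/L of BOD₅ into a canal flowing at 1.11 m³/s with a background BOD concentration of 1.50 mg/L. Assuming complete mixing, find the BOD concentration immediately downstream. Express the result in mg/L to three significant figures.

3.33 mg/L

Flow-weighted mixing gives C = (0.0703·32.2 + 1.11·1.5) / (0.0703 + 1.11) = 3.929/1.18 = 3.329 mg/L.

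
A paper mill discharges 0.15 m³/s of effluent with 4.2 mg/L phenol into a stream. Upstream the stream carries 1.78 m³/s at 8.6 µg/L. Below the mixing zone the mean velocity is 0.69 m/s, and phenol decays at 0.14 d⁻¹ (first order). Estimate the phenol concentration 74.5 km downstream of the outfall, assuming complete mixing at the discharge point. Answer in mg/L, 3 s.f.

0.281 mg/L

8.6 µg/L = 0.0086 mg/L.
After complete mixing, C₀ = (0.15·4.2 + 1.78·0.0086) / 1.93 = 0.3344 mg/L.
Travel time t = 7.45e+04 m / 0.69 m/s = 1.08e+05 s = 1.25 d.
C = 0.3344·exp(−0.14·1.25) = 0.3344·0.8395 = 0.2807 mg/L.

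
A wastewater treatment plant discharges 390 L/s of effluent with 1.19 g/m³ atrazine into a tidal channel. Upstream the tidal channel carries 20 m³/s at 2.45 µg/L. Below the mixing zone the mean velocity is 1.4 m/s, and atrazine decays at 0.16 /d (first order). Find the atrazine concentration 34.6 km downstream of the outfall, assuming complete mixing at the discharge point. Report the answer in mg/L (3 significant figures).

390 L/s = 0.39 m³/s.
2.45 µg/L = 0.00245 mg/L.
After complete mixing, C₀ = (0.39·1.19 + 20·0.00245) / 20.39 = 0.02516 mg/L.
Travel time t = 3.46e+04 m / 1.4 m/s = 2.471e+04 s = 0.286 d.
C = 0.02516·exp(−0.16·0.286) = 0.02516·0.9553 = 0.02404 mg/L.

0.0240 mg/L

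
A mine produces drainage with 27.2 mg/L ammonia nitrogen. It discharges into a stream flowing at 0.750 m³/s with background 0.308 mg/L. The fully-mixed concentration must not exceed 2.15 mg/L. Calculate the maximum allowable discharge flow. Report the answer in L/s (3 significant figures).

Mass balance at complete mixing: C_std·(Q_w + Q_r) = Q_w·C_e + Q_r·C_b.
Rearranging, Q_w = Q_r·(C_std − C_b)/(C_e − C_std) = 0.750·(2.15 − 0.308) / (27.2 − 2.15) = 0.05515 m³/s.
= 55.15 L/s.

55.1 L/s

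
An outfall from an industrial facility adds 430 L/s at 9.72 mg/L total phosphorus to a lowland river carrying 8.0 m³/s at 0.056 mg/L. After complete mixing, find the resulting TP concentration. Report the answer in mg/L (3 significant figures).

0.549 mg/L

430 L/s = 0.43 m³/s.
Flow-weighted mixing gives C = (0.43·9.72 + 8·0.056) / (0.43 + 8) = 4.628/8.43 = 0.5489 mg/L.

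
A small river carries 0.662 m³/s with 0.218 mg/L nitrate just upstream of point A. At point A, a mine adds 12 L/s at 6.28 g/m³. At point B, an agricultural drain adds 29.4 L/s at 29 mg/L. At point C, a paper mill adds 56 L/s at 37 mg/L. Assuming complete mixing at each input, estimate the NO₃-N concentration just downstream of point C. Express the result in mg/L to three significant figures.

12 L/s = 0.012 m³/s.
After input A: C = (0.662·0.218 + 0.012·6.28) / 0.674 = 0.3259 mg/L.
29.4 L/s = 0.0294 m³/s.
After input B: C = (0.674·0.3259 + 0.0294·29) / 0.7034 = 1.524 mg/L.
56 L/s = 0.056 m³/s.
After input C: C = (0.7034·1.524 + 0.056·37) / 0.7594 = 4.14 mg/L.

4.14 mg/L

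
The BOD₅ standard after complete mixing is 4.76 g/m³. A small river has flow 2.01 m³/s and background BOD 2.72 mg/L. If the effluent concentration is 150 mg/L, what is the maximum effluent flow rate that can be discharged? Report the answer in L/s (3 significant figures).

Mass balance at complete mixing: C_std·(Q_w + Q_r) = Q_w·C_e + Q_r·C_b.
Rearranging, Q_w = Q_r·(C_std − C_b)/(C_e − C_std) = 2.01·(4.76 − 2.72) / (150 − 4.76) = 0.02823 m³/s.
= 28.23 L/s.

28.2 L/s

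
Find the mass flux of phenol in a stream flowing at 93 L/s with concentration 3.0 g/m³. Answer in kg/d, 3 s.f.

93 L/s = 0.093 m³/s.
Mass flux = Q·C = 0.093 m³/s × 3 g/m³ = 0.279 g/s.
= 0.279 g/s × 86.4 = 24.11 kg/d.

24.1 kg/d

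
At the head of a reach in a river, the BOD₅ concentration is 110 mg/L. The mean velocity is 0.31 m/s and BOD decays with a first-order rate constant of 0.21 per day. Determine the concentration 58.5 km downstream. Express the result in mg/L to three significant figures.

Travel time t = 58.5 km / 0.31 m/s = 5.85e+04/0.31 = 1.887e+05 s = 2.184 d.
First-order decay: C = 110·exp(−0.21·2.184) = 110·0.6321 = 69.53 mg/L.

69.5 mg/L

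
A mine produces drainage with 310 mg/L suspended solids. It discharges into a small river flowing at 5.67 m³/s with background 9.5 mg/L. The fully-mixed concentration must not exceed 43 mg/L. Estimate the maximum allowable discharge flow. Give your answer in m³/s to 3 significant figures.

0.711 m³/s

Mass balance at complete mixing: C_std·(Q_w + Q_r) = Q_w·C_e + Q_r·C_b.
Rearranging, Q_w = Q_r·(C_std − C_b)/(C_e − C_std) = 5.67·(43 − 9.5) / (310 − 43) = 0.7114 m³/s.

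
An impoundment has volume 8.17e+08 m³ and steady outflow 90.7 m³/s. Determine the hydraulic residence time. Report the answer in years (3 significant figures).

Q = 90.7 m³/s × 3.156e+07 s/yr = 2.862e+09 m³/yr.
Hydraulic residence time τ = V/Q = 8.17e+08/2.862e+09 = 0.2854 yr.

0.285 yr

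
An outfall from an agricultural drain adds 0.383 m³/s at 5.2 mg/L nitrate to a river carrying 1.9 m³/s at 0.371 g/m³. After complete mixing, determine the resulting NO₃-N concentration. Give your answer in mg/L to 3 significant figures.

1.18 mg/L

By mass balance at complete mixing, C = (0.383·5.2 + 1.9·0.371) / (0.383 + 1.9) = 2.696/2.283 = 1.181 mg/L.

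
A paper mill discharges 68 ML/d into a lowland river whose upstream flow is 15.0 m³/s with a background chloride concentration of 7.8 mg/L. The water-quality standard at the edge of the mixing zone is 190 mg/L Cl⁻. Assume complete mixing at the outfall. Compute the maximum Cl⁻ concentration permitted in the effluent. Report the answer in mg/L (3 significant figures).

3660 mg/L

68 ML/d = 0.787 m³/s.
Mass balance: 190·15.79 = 0.787·Cₑ + 15·7.8.
Cₑ = (3000 − 117) / 0.787 = 3663 mg/L.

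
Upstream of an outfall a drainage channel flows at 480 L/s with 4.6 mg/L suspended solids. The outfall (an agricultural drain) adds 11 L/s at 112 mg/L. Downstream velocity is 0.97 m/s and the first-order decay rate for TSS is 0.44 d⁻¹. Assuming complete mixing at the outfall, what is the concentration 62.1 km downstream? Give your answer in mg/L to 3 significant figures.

5.06 mg/L

11 L/s = 0.011 m³/s.
480 L/s = 0.48 m³/s.
After complete mixing, C₀ = (0.011·112 + 0.48·4.6) / 0.491 = 7.006 mg/L.
Travel time t = 6.21e+04 m / 0.97 m/s = 6.402e+04 s = 0.741 d.
C = 7.006·exp(−0.44·0.741) = 7.006·0.7218 = 5.057 mg/L.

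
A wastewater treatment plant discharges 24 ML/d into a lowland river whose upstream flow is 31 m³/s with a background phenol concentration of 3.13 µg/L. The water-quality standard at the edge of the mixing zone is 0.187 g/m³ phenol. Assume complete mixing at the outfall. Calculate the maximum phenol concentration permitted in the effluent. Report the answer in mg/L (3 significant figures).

24 ML/d = 0.2778 m³/s.
3.13 µg/L = 0.00313 mg/L.
Mass balance: 0.187·31.28 = 0.2778·Cₑ + 31·0.00313.
Cₑ = (5.849 − 0.09703) / 0.2778 = 20.71 mg/L.

20.7 mg/L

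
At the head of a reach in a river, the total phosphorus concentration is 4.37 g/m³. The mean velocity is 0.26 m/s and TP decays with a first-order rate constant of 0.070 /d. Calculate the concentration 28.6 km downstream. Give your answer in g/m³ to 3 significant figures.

4.00 g/m³

Travel time t = 28.6 km / 0.26 m/s = 2.86e+04/0.26 = 1.1e+05 s = 1.273 d.
First-order decay: C = 4.37·exp(−0.070·1.273) = 4.37·0.9147 = 3.997 g/m³.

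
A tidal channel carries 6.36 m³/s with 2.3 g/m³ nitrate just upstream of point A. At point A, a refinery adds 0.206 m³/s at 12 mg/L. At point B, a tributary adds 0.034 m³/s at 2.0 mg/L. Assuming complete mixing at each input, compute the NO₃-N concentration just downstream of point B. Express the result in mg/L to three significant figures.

2.60 mg/L

After input A: C = (6.36·2.3 + 0.206·12) / 6.566 = 2.604 mg/L.
After input B: C = (6.566·2.604 + 0.034·2) / 6.6 = 2.601 mg/L.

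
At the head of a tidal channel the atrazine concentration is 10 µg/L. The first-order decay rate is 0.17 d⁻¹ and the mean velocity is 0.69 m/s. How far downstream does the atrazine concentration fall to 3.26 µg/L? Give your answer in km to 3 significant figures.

393 km

From C = C₀·e^(−kt), t = ln(C₀/C)/k = ln(10/3.26)/0.17 = 1.121/0.17 = 6.593 d.
Distance = v·t = 0.69 m/s × 5.697e+05 s = 3.931e+05 m = 393.1 km.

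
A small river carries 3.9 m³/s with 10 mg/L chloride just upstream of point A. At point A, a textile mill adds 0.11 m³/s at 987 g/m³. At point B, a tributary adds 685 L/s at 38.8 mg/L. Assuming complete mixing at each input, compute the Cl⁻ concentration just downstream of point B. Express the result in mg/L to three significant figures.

37.1 mg/L

After input A: C = (3.9·10 + 0.11·987) / 4.01 = 36.8 mg/L.
685 L/s = 0.685 m³/s.
After input B: C = (4.01·36.8 + 0.685·38.8) / 4.695 = 37.09 mg/L.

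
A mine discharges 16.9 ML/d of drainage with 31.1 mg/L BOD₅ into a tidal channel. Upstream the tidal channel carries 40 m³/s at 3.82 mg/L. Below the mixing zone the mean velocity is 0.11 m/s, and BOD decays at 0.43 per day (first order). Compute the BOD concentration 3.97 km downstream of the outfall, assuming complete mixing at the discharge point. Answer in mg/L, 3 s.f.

16.9 ML/d = 0.1956 m³/s.
After complete mixing, C₀ = (0.1956·31.1 + 40·3.82) / 40.2 = 3.953 mg/L.
Travel time t = 3970 m / 0.11 m/s = 3.609e+04 s = 0.4177 d.
C = 3.953·exp(−0.43·0.4177) = 3.953·0.8356 = 3.303 mg/L.

3.30 mg/L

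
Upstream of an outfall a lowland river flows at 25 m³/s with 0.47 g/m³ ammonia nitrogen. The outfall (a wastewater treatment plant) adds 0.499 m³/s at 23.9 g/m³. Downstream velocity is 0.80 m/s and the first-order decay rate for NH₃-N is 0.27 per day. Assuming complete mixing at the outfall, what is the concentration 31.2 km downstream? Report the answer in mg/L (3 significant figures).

0.822 mg/L

After complete mixing, C₀ = (0.499·23.9 + 25·0.47) / 25.5 = 0.9285 mg/L.
Travel time t = 3.12e+04 m / 0.80 m/s = 3.9e+04 s = 0.4514 d.
C = 0.9285·exp(−0.27·0.4514) = 0.9285·0.8853 = 0.822 mg/L.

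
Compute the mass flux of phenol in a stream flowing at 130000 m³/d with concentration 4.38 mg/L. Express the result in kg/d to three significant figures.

569 kg/d

130000 m³/d = 1.505 m³/s.
Mass flux = Q·C = 1.505 m³/s × 4.38 g/m³ = 6.59 g/s.
= 6.59 g/s × 86.4 = 569.4 kg/d.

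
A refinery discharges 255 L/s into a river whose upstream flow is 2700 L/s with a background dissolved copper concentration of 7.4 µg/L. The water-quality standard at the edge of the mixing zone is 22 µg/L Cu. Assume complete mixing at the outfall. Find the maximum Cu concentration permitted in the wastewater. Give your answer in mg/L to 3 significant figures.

255 L/s = 0.255 m³/s.
2700 L/s = 2.7 m³/s.
7.4 µg/L = 0.0074 mg/L.
22 µg/L = 0.022 mg/L.
Mass balance: 0.022·2.955 = 0.255·Cₑ + 2.7·0.0074.
Cₑ = (0.06501 − 0.01998) / 0.255 = 0.1766 mg/L.

0.177 mg/L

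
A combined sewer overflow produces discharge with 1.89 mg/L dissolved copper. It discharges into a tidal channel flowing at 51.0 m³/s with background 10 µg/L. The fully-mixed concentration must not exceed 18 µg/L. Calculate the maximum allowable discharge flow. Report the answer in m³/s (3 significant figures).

10 µg/L = 0.01 mg/L.
18 µg/L = 0.018 mg/L.
Mass balance at complete mixing: C_std·(Q_w + Q_r) = Q_w·C_e + Q_r·C_b.
Rearranging, Q_w = Q_r·(C_std − C_b)/(C_e − C_std) = 51.0·(0.018 − 0.01) / (1.89 − 0.018) = 0.2179 m³/s.

0.218 m³/s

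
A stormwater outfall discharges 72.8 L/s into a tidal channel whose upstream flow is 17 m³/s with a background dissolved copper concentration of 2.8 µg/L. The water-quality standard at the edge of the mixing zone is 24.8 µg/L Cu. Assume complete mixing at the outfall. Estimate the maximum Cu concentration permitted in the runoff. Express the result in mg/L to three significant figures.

72.8 L/s = 0.0728 m³/s.
2.8 µg/L = 0.0028 mg/L.
24.8 µg/L = 0.0248 mg/L.
Mass balance: 0.0248·17.07 = 0.0728·Cₑ + 17·0.0028.
Cₑ = (0.4234 − 0.0476) / 0.0728 = 5.162 mg/L.

5.16 mg/L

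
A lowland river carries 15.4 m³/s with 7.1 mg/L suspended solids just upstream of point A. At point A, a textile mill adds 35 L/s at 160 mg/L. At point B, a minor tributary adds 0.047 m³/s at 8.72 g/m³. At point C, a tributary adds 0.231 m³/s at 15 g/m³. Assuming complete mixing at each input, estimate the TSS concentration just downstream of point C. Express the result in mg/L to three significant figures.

7.56 mg/L

35 L/s = 0.035 m³/s.
After input A: C = (15.4·7.1 + 0.035·160) / 15.44 = 7.447 mg/L.
After input B: C = (15.44·7.447 + 0.047·8.72) / 15.48 = 7.451 mg/L.
After input C: C = (15.48·7.451 + 0.231·15) / 15.71 = 7.562 mg/L.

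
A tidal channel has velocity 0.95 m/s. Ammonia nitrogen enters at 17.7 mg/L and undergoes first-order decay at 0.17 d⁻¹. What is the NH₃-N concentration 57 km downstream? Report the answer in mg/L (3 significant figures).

15.7 mg/L

Travel time t = 57 km / 0.95 m/s = 5.7e+04/0.95 = 6e+04 s = 0.6944 d.
First-order decay: C = 17.7·exp(−0.17·0.6944) = 17.7·0.8886 = 15.73 mg/L.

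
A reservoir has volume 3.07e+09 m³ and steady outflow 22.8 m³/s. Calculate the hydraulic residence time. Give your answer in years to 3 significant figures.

Q = 22.8 m³/s × 3.156e+07 s/yr = 7.195e+08 m³/yr.
Hydraulic residence time τ = V/Q = 3.07e+09/7.195e+08 = 4.267 yr.

4.27 yr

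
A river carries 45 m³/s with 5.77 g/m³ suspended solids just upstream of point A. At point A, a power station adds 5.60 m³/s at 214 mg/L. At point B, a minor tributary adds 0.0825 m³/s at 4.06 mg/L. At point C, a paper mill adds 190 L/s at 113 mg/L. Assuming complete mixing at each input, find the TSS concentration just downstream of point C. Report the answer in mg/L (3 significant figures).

29.1 mg/L

After input A: C = (45·5.77 + 5.6·214) / 50.6 = 28.82 mg/L.
After input B: C = (50.6·28.82 + 0.0825·4.06) / 50.68 = 28.77 mg/L.
190 L/s = 0.19 m³/s.
After input C: C = (50.68·28.77 + 0.19·113) / 50.87 = 29.09 mg/L.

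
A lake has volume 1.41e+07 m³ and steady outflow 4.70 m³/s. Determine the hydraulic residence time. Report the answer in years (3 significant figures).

Q = 4.70 m³/s × 3.156e+07 s/yr = 1.483e+08 m³/yr.
Hydraulic residence time τ = V/Q = 1.41e+07/1.483e+08 = 0.09506 yr.

0.0951 yr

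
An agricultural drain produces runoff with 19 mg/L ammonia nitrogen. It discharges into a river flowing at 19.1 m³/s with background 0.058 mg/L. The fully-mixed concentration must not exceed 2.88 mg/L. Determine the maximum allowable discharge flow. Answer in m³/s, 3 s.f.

Mass balance at complete mixing: C_std·(Q_w + Q_r) = Q_w·C_e + Q_r·C_b.
Rearranging, Q_w = Q_r·(C_std − C_b)/(C_e − C_std) = 19.1·(2.88 − 0.058) / (19 − 2.88) = 3.344 m³/s.

3.34 m³/s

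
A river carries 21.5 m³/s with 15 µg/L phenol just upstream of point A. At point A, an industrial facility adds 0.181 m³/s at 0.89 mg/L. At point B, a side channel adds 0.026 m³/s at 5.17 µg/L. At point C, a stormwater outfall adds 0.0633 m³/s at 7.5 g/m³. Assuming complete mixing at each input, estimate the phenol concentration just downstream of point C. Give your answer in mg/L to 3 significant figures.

0.0440 mg/L

15 µg/L = 0.015 mg/L.
After input A: C = (21.5·0.015 + 0.181·0.89) / 21.68 = 0.0223 mg/L.
5.17 µg/L = 0.00517 mg/L.
After input B: C = (21.68·0.0223 + 0.026·0.00517) / 21.71 = 0.02228 mg/L.
After input C: C = (21.71·0.02228 + 0.0633·7.5) / 21.77 = 0.04403 mg/L.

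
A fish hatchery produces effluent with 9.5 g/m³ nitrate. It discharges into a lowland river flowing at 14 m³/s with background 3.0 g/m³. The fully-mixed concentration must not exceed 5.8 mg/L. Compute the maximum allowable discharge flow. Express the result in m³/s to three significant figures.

Mass balance at complete mixing: C_std·(Q_w + Q_r) = Q_w·C_e + Q_r·C_b.
Rearranging, Q_w = Q_r·(C_std − C_b)/(C_e − C_std) = 14·(5.8 − 3) / (9.5 − 5.8) = 10.59 m³/s.

10.6 m³/s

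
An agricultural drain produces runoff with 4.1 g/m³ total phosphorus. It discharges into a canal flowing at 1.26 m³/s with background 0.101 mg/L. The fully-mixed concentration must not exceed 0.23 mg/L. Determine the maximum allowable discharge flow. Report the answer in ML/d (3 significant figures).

3.63 ML/d

Mass balance at complete mixing: C_std·(Q_w + Q_r) = Q_w·C_e + Q_r·C_b.
Rearranging, Q_w = Q_r·(C_std − C_b)/(C_e − C_std) = 1.26·(0.23 − 0.101) / (4.1 − 0.23) = 0.042 m³/s.
= 3.629 ML/d.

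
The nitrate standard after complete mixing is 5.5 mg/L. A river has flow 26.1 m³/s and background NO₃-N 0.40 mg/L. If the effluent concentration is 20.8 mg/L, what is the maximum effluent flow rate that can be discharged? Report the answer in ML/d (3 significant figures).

752 ML/d

Mass balance at complete mixing: C_std·(Q_w + Q_r) = Q_w·C_e + Q_r·C_b.
Rearranging, Q_w = Q_r·(C_std − C_b)/(C_e − C_std) = 26.1·(5.5 − 0.4) / (20.8 − 5.5) = 8.7 m³/s.
= 751.7 ML/d.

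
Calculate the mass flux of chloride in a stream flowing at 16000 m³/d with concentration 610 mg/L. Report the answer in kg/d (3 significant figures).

9760 kg/d

16000 m³/d = 0.1852 m³/s.
Mass flux = Q·C = 0.1852 m³/s × 610 g/m³ = 113 g/s.
= 113 g/s × 86.4 = 9760 kg/d.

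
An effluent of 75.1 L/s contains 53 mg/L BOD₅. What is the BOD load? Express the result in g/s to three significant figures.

75.1 L/s = 0.0751 m³/s.
Mass flux = Q·C = 0.0751 m³/s × 53 g/m³ = 3.98 g/s.

3.98 g/s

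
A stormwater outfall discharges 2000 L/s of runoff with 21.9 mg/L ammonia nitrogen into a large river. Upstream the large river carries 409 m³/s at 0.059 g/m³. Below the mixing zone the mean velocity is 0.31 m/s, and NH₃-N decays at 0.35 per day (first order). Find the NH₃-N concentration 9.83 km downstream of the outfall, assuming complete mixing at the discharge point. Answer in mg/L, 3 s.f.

2000 L/s = 2 m³/s.
After complete mixing, C₀ = (2·21.9 + 409·0.059) / 411 = 0.1653 mg/L.
Travel time t = 9830 m / 0.31 m/s = 3.171e+04 s = 0.367 d.
C = 0.1653·exp(−0.35·0.367) = 0.1653·0.8795 = 0.1454 mg/L.

0.145 mg/L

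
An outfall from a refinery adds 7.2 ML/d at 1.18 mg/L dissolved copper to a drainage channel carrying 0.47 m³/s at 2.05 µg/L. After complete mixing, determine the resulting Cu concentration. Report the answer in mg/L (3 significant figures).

7.2 ML/d = 0.08333 m³/s.
2.05 µg/L = 0.00205 mg/L.
Flow-weighted mixing gives C = (0.08333·1.18 + 0.47·0.00205) / (0.08333 + 0.47) = 0.0993/0.5533 = 0.1795 mg/L.

0.179 mg/L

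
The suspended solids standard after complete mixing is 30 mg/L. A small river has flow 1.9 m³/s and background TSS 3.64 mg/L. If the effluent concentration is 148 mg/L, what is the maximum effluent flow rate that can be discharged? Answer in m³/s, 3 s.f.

Mass balance at complete mixing: C_std·(Q_w + Q_r) = Q_w·C_e + Q_r·C_b.
Rearranging, Q_w = Q_r·(C_std − C_b)/(C_e − C_std) = 1.9·(30 − 3.64) / (148 − 30) = 0.4244 m³/s.

0.424 m³/s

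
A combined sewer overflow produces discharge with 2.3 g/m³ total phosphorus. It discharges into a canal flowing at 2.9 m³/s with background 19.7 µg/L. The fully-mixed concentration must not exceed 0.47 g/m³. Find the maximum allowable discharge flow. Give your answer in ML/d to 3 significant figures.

19.7 µg/L = 0.0197 mg/L.
Mass balance at complete mixing: C_std·(Q_w + Q_r) = Q_w·C_e + Q_r·C_b.
Rearranging, Q_w = Q_r·(C_std − C_b)/(C_e − C_std) = 2.9·(0.47 − 0.0197) / (2.3 − 0.47) = 0.7136 m³/s.
= 61.65 ML/d.

61.7 ML/d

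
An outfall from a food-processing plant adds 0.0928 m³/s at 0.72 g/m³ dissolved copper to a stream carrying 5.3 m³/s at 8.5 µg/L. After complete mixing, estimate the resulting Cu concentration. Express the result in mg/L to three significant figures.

0.0207 mg/L

8.5 µg/L = 0.0085 mg/L.
Conservation of mass across the mixing zone: C = (0.0928·0.72 + 5.3·0.0085) / (0.0928 + 5.3) = 0.1119/5.393 = 0.02074 mg/L.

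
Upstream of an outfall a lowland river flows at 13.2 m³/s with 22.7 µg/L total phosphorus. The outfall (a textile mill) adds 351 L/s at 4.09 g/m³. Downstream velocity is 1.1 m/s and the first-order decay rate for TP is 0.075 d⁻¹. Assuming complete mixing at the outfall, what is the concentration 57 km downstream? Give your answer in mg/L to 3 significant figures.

0.122 mg/L

351 L/s = 0.351 m³/s.
22.7 µg/L = 0.0227 mg/L.
After complete mixing, C₀ = (0.351·4.09 + 13.2·0.0227) / 13.55 = 0.1281 mg/L.
Travel time t = 5.7e+04 m / 1.1 m/s = 5.182e+04 s = 0.5997 d.
C = 0.1281·exp(−0.075·0.5997) = 0.1281·0.956 = 0.1224 mg/L.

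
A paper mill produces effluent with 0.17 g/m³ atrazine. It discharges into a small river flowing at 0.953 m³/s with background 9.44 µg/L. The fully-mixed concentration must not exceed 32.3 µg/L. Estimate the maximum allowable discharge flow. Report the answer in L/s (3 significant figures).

158 L/s

9.44 µg/L = 0.00944 mg/L.
32.3 µg/L = 0.0323 mg/L.
Mass balance at complete mixing: C_std·(Q_w + Q_r) = Q_w·C_e + Q_r·C_b.
Rearranging, Q_w = Q_r·(C_std − C_b)/(C_e − C_std) = 0.953·(0.0323 − 0.00944) / (0.17 − 0.0323) = 0.1582 m³/s.
= 158.2 L/s.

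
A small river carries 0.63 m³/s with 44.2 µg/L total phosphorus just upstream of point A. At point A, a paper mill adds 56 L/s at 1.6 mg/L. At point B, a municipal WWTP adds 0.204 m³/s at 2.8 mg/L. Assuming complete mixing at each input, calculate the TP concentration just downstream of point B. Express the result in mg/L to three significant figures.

44.2 µg/L = 0.0442 mg/L.
56 L/s = 0.056 m³/s.
After input A: C = (0.63·0.0442 + 0.056·1.6) / 0.686 = 0.1712 mg/L.
After input B: C = (0.686·0.1712 + 0.204·2.8) / 0.89 = 0.7738 mg/L.

0.774 mg/L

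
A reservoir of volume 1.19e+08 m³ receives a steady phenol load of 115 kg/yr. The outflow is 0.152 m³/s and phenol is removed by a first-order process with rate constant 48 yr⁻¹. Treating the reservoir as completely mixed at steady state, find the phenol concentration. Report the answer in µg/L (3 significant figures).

Outflow Q = 0.152 m³/s × 3.156e+07 s/yr = 4.797e+06 m³/yr.
Steady-state CSTR mass balance: W = Q·C + k·V·C, so C = W/(Q + kV).
Q + kV = 4.797e+06 + 48·1.19e+08 = 5.717e+09 m³/yr.
C = 115/5.717e+09 = 2.012e-08 kg/m³ = 2.012e-05 mg/L = 0.02012 µg/L.

0.0201 µg/L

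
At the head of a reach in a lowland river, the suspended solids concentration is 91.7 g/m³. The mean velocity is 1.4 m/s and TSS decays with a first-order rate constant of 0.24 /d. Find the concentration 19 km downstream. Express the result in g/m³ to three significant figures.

88.3 g/m³

Travel time t = 19 km / 1.4 m/s = 1.9e+04/1.4 = 1.357e+04 s = 0.1571 d.
First-order decay: C = 91.7·exp(−0.24·0.1571) = 91.7·0.963 = 88.31 g/m³.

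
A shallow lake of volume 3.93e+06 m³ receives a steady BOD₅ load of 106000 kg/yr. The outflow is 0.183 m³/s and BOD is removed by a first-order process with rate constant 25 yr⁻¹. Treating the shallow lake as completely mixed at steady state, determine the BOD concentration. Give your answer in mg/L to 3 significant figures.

1.02 mg/L

Outflow Q = 0.183 m³/s × 3.156e+07 s/yr = 5.775e+06 m³/yr.
Steady-state CSTR mass balance: W = Q·C + k·V·C, so C = W/(Q + kV).
Q + kV = 5.775e+06 + 25·3.93e+06 = 1.04e+08 m³/yr.
C = 106000/1.04e+08 = 0.001019 kg/m³ = 1.019 mg/L.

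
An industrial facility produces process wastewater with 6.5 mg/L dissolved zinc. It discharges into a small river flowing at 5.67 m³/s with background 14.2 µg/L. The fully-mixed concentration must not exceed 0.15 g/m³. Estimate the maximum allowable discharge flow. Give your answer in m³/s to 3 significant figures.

14.2 µg/L = 0.0142 mg/L.
Mass balance at complete mixing: C_std·(Q_w + Q_r) = Q_w·C_e + Q_r·C_b.
Rearranging, Q_w = Q_r·(C_std − C_b)/(C_e − C_std) = 5.67·(0.15 − 0.0142) / (6.5 − 0.15) = 0.1213 m³/s.

0.121 m³/s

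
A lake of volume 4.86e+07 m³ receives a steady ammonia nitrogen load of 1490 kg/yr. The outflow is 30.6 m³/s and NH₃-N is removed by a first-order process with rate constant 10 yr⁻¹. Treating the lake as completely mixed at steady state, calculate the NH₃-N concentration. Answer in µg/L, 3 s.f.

1.03 µg/L

Outflow Q = 30.6 m³/s × 3.156e+07 s/yr = 9.657e+08 m³/yr.
Steady-state CSTR mass balance: W = Q·C + k·V·C, so C = W/(Q + kV).
Q + kV = 9.657e+08 + 10·4.86e+07 = 1.452e+09 m³/yr.
C = 1490/1.452e+09 = 1.026e-06 kg/m³ = 0.001026 mg/L = 1.026 µg/L.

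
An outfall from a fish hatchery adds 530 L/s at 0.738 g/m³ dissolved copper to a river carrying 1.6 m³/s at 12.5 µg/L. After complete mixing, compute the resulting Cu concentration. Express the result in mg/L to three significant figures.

530 L/s = 0.53 m³/s.
12.5 µg/L = 0.0125 mg/L.
Conservation of mass across the mixing zone: C = (0.53·0.738 + 1.6·0.0125) / (0.53 + 1.6) = 0.4111/2.13 = 0.193 mg/L.

0.193 mg/L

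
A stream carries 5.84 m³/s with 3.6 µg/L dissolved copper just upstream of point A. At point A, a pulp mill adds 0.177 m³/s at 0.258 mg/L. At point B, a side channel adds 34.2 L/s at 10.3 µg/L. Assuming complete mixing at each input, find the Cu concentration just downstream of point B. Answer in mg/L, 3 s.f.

0.0111 mg/L

3.6 µg/L = 0.0036 mg/L.
After input A: C = (5.84·0.0036 + 0.177·0.258) / 6.017 = 0.01108 mg/L.
34.2 L/s = 0.0342 m³/s.
10.3 µg/L = 0.0103 mg/L.
After input B: C = (6.017·0.01108 + 0.0342·0.0103) / 6.051 = 0.01108 mg/L.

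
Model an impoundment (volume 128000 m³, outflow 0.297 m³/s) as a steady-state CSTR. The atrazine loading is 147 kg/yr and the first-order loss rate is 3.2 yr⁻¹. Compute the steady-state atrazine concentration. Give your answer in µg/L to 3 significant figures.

15.0 µg/L

Outflow Q = 0.297 m³/s × 3.156e+07 s/yr = 9.373e+06 m³/yr.
Steady-state CSTR mass balance: W = Q·C + k·V·C, so C = W/(Q + kV).
Q + kV = 9.373e+06 + 3.2·128000 = 9.782e+06 m³/yr.
C = 147/9.782e+06 = 1.503e-05 kg/m³ = 0.01503 mg/L = 15.03 µg/L.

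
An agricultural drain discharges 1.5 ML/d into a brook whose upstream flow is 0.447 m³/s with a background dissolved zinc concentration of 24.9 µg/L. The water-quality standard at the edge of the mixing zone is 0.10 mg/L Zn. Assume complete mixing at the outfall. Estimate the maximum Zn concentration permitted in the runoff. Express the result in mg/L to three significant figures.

1.5 ML/d = 0.01736 m³/s.
24.9 µg/L = 0.0249 mg/L.
Mass balance: 0.1·0.4644 = 0.01736·Cₑ + 0.447·0.0249.
Cₑ = (0.04644 − 0.01113) / 0.01736 = 2.034 mg/L.

2.03 mg/L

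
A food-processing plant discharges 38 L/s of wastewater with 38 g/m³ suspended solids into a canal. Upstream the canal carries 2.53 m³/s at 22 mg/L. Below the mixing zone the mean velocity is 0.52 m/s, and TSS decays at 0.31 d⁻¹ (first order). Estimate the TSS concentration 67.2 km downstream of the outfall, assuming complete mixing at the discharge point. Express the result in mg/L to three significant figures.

38 L/s = 0.038 m³/s.
After complete mixing, C₀ = (0.038·38 + 2.53·22) / 2.568 = 22.24 mg/L.
Travel time t = 6.72e+04 m / 0.52 m/s = 1.292e+05 s = 1.496 d.
C = 22.24·exp(−0.31·1.496) = 22.24·0.629 = 13.99 mg/L.

14.0 mg/L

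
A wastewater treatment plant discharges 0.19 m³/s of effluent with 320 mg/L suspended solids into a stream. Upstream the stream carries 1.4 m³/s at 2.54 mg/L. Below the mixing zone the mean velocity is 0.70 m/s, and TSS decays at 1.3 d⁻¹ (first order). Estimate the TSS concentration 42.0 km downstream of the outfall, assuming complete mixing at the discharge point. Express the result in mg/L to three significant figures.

16.4 mg/L

After complete mixing, C₀ = (0.19·320 + 1.4·2.54) / 1.59 = 40.48 mg/L.
Travel time t = 4.2e+04 m / 0.70 m/s = 6e+04 s = 0.6944 d.
C = 40.48·exp(−1.3·0.6944) = 40.48·0.4054 = 16.41 mg/L.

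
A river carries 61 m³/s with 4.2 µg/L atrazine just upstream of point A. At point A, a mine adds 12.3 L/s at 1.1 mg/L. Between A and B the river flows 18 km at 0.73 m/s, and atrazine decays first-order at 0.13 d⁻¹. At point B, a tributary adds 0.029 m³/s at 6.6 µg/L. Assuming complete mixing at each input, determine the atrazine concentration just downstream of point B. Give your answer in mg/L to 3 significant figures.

4.2 µg/L = 0.0042 mg/L.
12.3 L/s = 0.0123 m³/s.
After input A: C = (61·0.0042 + 0.0123·1.1) / 61.01 = 0.004421 mg/L.
Over the 18 km reach to input B (t = 2.466e+04 s = 0.2854 d), decay gives C = 0.004421·exp(−0.13·0.2854) = 0.00426 mg/L.
6.6 µg/L = 0.0066 mg/L.
After input B: C = (61.01·0.00426 + 0.029·0.0066) / 61.04 = 0.004261 mg/L.

0.00426 mg/L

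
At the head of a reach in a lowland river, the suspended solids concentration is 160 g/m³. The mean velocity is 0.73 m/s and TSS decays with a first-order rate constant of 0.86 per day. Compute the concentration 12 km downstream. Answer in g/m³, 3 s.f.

Travel time t = 12 km / 0.73 m/s = 1.2e+04/0.73 = 1.644e+04 s = 0.1903 d.
First-order decay: C = 160·exp(−0.86·0.1903) = 160·0.8491 = 135.8 g/m³.

136 g/m³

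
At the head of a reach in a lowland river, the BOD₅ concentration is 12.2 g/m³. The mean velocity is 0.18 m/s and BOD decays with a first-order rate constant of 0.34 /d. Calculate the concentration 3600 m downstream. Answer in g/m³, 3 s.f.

11.3 g/m³

Travel time t = 3600 m / 0.18 m/s = 3600/0.18 = 2e+04 s = 0.2315 d.
First-order decay: C = 12.2·exp(−0.34·0.2315) = 12.2·0.9243 = 11.28 g/m³.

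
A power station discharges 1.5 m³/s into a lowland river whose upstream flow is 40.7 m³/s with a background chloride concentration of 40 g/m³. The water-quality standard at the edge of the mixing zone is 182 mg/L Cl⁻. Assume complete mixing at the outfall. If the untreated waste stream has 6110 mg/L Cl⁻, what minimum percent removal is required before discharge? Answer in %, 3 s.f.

Mass balance: 182·42.2 = 1.5·Cₑ + 40.7·40.
Cₑ = (7680 − 1628) / 1.5 = 4035 mg/L.
Required removal = 1 − 4035/6110 = 33.96 %.

34.0 %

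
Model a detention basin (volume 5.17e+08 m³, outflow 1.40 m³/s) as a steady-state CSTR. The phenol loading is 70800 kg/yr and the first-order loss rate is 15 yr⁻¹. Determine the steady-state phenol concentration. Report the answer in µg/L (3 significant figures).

9.08 µg/L

Outflow Q = 1.40 m³/s × 3.156e+07 s/yr = 4.418e+07 m³/yr.
Steady-state CSTR mass balance: W = Q·C + k·V·C, so C = W/(Q + kV).
Q + kV = 4.418e+07 + 15·5.17e+08 = 7.799e+09 m³/yr.
C = 70800/7.799e+09 = 9.078e-06 kg/m³ = 0.009078 mg/L = 9.078 µg/L.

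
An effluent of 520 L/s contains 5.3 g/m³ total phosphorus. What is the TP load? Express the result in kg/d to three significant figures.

520 L/s = 0.52 m³/s.
Mass flux = Q·C = 0.52 m³/s × 5.3 g/m³ = 2.756 g/s.
= 2.756 g/s × 86.4 = 238.1 kg/d.

238 kg/d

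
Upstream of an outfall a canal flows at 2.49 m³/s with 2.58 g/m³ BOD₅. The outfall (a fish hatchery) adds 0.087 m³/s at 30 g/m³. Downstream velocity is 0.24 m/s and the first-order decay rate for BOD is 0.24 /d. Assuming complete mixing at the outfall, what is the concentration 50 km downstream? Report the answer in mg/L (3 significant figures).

1.97 mg/L

After complete mixing, C₀ = (0.087·30 + 2.49·2.58) / 2.577 = 3.506 mg/L.
Travel time t = 5e+04 m / 0.24 m/s = 2.083e+05 s = 2.411 d.
C = 3.506·exp(−0.24·2.411) = 3.506·0.5606 = 1.965 mg/L.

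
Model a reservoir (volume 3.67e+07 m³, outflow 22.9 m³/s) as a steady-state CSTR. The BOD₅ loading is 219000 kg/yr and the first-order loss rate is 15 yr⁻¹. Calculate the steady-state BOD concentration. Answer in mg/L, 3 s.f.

Outflow Q = 22.9 m³/s × 3.156e+07 s/yr = 7.227e+08 m³/yr.
Steady-state CSTR mass balance: W = Q·C + k·V·C, so C = W/(Q + kV).
Q + kV = 7.227e+08 + 15·3.67e+07 = 1.273e+09 m³/yr.
C = 219000/1.273e+09 = 0.000172 kg/m³ = 0.172 mg/L.

0.172 mg/L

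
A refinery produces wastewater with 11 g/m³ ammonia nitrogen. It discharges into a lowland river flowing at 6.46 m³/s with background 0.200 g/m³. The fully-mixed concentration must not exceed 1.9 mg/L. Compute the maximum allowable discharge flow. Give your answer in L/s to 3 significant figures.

Mass balance at complete mixing: C_std·(Q_w + Q_r) = Q_w·C_e + Q_r·C_b.
Rearranging, Q_w = Q_r·(C_std − C_b)/(C_e − C_std) = 6.46·(1.9 − 0.2) / (11 − 1.9) = 1.207 m³/s.
= 1207 L/s.

1210 L/s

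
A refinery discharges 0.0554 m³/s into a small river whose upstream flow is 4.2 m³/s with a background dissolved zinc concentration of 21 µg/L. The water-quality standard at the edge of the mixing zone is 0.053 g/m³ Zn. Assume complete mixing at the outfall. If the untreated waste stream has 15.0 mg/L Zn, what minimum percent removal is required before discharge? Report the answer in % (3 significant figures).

21 µg/L = 0.021 mg/L.
Mass balance: 0.053·4.255 = 0.0554·Cₑ + 4.2·0.021.
Cₑ = (0.2255 − 0.0882) / 0.0554 = 2.479 mg/L.
Required removal = 1 − 2.479/15.0 = 83.47 %.

83.5 %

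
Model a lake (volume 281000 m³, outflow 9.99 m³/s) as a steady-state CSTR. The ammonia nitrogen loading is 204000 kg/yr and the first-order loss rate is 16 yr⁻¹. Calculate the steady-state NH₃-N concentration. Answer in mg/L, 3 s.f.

0.638 mg/L

Outflow Q = 9.99 m³/s × 3.156e+07 s/yr = 3.153e+08 m³/yr.
Steady-state CSTR mass balance: W = Q·C + k·V·C, so C = W/(Q + kV).
Q + kV = 3.153e+08 + 16·281000 = 3.198e+08 m³/yr.
C = 204000/3.198e+08 = 0.000638 kg/m³ = 0.638 mg/L.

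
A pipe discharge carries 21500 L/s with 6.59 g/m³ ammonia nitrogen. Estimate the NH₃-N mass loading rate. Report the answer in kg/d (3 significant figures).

12200 kg/d

21500 L/s = 21.5 m³/s.
Mass flux = Q·C = 21.5 m³/s × 6.59 g/m³ = 141.7 g/s.
= 141.7 g/s × 86.4 = 1.224e+04 kg/d.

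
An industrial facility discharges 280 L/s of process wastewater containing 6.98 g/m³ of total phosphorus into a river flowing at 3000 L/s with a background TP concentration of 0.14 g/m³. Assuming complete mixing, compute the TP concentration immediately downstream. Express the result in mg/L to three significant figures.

0.724 mg/L

280 L/s = 0.28 m³/s.
3000 L/s = 3 m³/s.
By mass balance at complete mixing, C = (0.28·6.98 + 3·0.14) / (0.28 + 3) = 2.374/3.28 = 0.7239 mg/L.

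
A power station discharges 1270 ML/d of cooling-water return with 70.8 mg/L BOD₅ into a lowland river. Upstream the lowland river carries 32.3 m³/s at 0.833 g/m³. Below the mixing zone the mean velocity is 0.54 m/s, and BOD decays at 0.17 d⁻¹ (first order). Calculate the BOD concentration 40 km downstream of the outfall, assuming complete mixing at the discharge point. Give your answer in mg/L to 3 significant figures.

1270 ML/d = 14.7 m³/s.
After complete mixing, C₀ = (14.7·70.8 + 32.3·0.833) / 47 = 22.72 mg/L.
Travel time t = 4e+04 m / 0.54 m/s = 7.407e+04 s = 0.8573 d.
C = 22.72·exp(−0.17·0.8573) = 22.72·0.8644 = 19.63 mg/L.

19.6 mg/L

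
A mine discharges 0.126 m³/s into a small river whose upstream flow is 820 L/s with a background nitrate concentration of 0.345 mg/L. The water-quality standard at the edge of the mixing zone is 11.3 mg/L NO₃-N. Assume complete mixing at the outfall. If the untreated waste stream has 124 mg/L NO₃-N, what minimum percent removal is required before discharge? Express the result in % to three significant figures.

820 L/s = 0.82 m³/s.
Mass balance: 11.3·0.946 = 0.126·Cₑ + 0.82·0.345.
Cₑ = (10.69 − 0.2829) / 0.126 = 82.59 mg/L.
Required removal = 1 − 82.59/124 = 33.39 %.

33.4 %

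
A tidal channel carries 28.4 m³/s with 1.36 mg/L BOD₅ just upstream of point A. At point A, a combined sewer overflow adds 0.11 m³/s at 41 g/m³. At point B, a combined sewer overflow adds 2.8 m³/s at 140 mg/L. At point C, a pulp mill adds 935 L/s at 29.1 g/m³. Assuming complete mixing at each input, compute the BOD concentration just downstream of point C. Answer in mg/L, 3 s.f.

After input A: C = (28.4·1.36 + 0.11·41) / 28.51 = 1.513 mg/L.
After input B: C = (28.51·1.513 + 2.8·140) / 31.31 = 13.9 mg/L.
935 L/s = 0.935 m³/s.
After input C: C = (31.31·13.9 + 0.935·29.1) / 32.24 = 14.34 mg/L.

14.3 mg/L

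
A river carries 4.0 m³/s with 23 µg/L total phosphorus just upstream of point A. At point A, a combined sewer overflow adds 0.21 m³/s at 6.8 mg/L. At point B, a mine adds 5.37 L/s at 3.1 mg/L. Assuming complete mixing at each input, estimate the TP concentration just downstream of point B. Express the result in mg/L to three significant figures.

23 µg/L = 0.023 mg/L.
After input A: C = (4·0.023 + 0.21·6.8) / 4.21 = 0.361 mg/L.
5.37 L/s = 0.00537 m³/s.
After input B: C = (4.21·0.361 + 0.00537·3.1) / 4.215 = 0.3645 mg/L.

0.365 mg/L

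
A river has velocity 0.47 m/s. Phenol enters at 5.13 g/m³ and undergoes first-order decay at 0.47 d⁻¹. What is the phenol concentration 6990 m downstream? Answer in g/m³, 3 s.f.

Travel time t = 6990 m / 0.47 m/s = 6990/0.47 = 1.487e+04 s = 0.1721 d.
First-order decay: C = 5.13·exp(−0.47·0.1721) = 5.13·0.9223 = 4.731 g/m³.

4.73 g/m³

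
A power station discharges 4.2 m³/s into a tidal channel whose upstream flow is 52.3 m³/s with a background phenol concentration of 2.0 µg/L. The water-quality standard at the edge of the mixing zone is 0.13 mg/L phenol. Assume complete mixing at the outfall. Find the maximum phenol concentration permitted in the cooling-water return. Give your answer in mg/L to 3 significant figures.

1.72 mg/L

2.0 µg/L = 0.002 mg/L.
Mass balance: 0.13·56.5 = 4.2·Cₑ + 52.3·0.002.
Cₑ = (7.345 − 0.1046) / 4.2 = 1.724 mg/L.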